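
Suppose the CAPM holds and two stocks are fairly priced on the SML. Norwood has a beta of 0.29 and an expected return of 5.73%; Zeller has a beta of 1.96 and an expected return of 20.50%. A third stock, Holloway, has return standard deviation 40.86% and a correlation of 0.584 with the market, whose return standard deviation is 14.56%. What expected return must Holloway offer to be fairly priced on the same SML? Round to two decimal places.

MRP = (20.50% − 5.73%) / (1.96 − 0.29) = 8.8443%
R_f = 5.73% − 0.29 × 8.8443% = 3.1652%
β_Holloway = ρ·σ_i/σ_m = 0.584 × 40.86 / 14.56 = 1.6389
E(R_Holloway) = R_f + β × MRP = 3.1652% + 1.6389 × 8.8443% = 17.66%

17.66%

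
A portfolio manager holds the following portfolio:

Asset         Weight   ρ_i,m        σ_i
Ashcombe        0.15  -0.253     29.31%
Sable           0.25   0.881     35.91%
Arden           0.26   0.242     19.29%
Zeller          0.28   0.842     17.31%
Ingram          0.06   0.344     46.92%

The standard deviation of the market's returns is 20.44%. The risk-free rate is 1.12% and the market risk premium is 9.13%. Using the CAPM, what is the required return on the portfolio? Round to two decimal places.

β_Ashcombe = -0.253 × 29.31% / 20.44% = -0.3628
β_Sable = 0.881 × 35.91% / 20.44% = 1.5478
β_Arden = 0.242 × 19.29% / 20.44% = 0.2284
β_Zeller = 0.842 × 17.31% / 20.44% = 0.7131
β_Ingram = 0.344 × 46.92% / 20.44% = 0.7897
β_P = Σ w_i β_i = 0.15×-0.3628 + 0.25×1.5478 + 0.26×0.2284 + 0.28×0.7131 + 0.06×0.7897 = 0.6390
E(R_P) = R_f + β_P × MRP = 1.12% + 0.6390 × 9.13% = 6.95%

6.95%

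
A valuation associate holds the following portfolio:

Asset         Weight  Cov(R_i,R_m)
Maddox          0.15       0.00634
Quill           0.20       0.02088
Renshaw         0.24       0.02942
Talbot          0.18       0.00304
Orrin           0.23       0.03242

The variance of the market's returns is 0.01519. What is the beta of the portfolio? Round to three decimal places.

β_Maddox = 0.00634 / 0.01519 = 0.4174
β_Quill = 0.02088 / 0.01519 = 1.3746
β_Renshaw = 0.02942 / 0.01519 = 1.9368
β_Talbot = 0.00304 / 0.01519 = 0.2001
β_Orrin = 0.03242 / 0.01519 = 2.1343
β_P = Σ w_i β_i = 0.15×0.4174 + 0.20×1.3746 + 0.24×1.9368 + 0.18×0.2001 + 0.23×2.1343 = 1.3293

1.329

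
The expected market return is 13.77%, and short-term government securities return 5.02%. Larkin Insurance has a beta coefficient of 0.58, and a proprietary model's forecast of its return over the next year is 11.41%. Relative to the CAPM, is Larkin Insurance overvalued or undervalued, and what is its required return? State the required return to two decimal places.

MRP = 13.77% − 5.02% = 8.75%
Required return = R_f + β·MRP = 5.02% + 0.58 × 8.75% = 10.10%
Forecast 11.41% > required 10.10% → the stock plots above the SML → undervalued.

Undervalued; required return 10.10%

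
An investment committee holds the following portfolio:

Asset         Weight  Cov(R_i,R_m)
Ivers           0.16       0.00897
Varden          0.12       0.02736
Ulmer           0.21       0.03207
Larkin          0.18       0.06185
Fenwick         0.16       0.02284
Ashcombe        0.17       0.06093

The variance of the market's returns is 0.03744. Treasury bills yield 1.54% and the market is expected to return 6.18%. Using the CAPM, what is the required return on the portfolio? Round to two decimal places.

6.08%

β_Ivers = 0.00897 / 0.03744 = 0.2396
β_Varden = 0.02736 / 0.03744 = 0.7308
β_Ulmer = 0.03207 / 0.03744 = 0.8566
β_Larkin = 0.06185 / 0.03744 = 1.6520
β_Fenwick = 0.02284 / 0.03744 = 0.6100
β_Ashcombe = 0.06093 / 0.03744 = 1.6274
β_P = Σ w_i β_i = 0.16×0.2396 + 0.12×0.7308 + 0.21×0.8566 + 0.18×1.6520 + 0.16×0.6100 + 0.17×1.6274 = 0.9775
MRP = 6.18% − 1.54% = 4.64%
E(R_P) = R_f + β_P × MRP = 1.54% + 0.9775 × 4.64% = 6.08%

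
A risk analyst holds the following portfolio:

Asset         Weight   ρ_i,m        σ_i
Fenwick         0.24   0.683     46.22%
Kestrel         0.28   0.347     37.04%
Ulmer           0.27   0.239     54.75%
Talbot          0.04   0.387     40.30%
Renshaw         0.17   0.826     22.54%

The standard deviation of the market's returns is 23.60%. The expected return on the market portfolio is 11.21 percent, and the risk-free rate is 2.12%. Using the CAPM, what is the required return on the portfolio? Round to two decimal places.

9.24%

β_Fenwick = 0.683 × 46.22% / 23.60% = 1.3376
β_Kestrel = 0.347 × 37.04% / 23.60% = 0.5446
β_Ulmer = 0.239 × 54.75% / 23.60% = 0.5545
β_Talbot = 0.387 × 40.30% / 23.60% = 0.6609
β_Renshaw = 0.826 × 22.54% / 23.60% = 0.7889
β_P = Σ w_i β_i = 0.24×1.3376 + 0.28×0.5446 + 0.27×0.5545 + 0.04×0.6609 + 0.17×0.7889 = 0.7838
MRP = 11.21% − 2.12% = 9.09%
E(R_P) = R_f + β_P × MRP = 2.12% + 0.7838 × 9.09% = 9.24%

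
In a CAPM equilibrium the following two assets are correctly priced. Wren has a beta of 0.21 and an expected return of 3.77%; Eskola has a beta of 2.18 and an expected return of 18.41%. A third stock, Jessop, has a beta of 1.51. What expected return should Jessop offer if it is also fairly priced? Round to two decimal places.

13.43%

MRP (SML slope) = (18.41% − 3.77%) / (2.18 − 0.21) = 14.64% / 1.97 = 7.4315%
R_f (intercept) = 3.77% − 0.21 × 7.4315% = 2.2094%
E(R_Jessop) = R_f + β × MRP = 2.2094% + 1.51 × 7.4315% = 13.43%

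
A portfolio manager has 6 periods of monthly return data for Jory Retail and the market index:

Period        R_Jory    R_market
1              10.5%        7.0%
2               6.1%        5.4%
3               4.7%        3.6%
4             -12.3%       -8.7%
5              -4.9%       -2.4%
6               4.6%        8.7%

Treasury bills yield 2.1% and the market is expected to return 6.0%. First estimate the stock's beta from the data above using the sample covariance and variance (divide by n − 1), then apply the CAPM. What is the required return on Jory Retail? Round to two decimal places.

Mean R_i = (10.5 + 6.1 + 4.7 − 12.3 − 4.9 + 4.6) / 6 = 1.4500%
Mean R_m = (7.0 + 5.4 + 3.6 − 8.7 − 2.4 + 8.7) / 6 = 2.2667%
Σ(R_i − R̄_i)(R_m − R̄_m) = 262.4300  ⇒  Cov = 262.4300 / 5 = 52.4860
Σ(R_m − R̄_m)² = 217.4333  ⇒  Var(R_m) = 217.4333 / 5 = 43.4867
β = Cov / Var(R_m) = 52.4860 / 43.4867 = 1.2069
MRP = 6.0% − 2.1% = 3.90%
E(R) = R_f + β × MRP = 2.1% + 1.2069 × 3.9% = 6.81%

6.81%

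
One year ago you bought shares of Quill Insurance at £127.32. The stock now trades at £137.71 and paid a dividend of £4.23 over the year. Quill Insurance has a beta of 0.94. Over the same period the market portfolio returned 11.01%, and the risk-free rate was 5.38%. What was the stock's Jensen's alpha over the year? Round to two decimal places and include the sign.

+0.81%

Realised HPR = (P1 + D1 − P0) / P0 = (137.71 + 4.23 − 127.32) / 127.32 = 14.62 / 127.32 = 11.4829%
MRP = 11.01% − 5.38% = 5.63%
CAPM required = R_f + β·MRP = 5.38% + 0.94 × 5.63% = 10.6722%
α = realised − required = 11.4829% − 10.6722% = +0.81%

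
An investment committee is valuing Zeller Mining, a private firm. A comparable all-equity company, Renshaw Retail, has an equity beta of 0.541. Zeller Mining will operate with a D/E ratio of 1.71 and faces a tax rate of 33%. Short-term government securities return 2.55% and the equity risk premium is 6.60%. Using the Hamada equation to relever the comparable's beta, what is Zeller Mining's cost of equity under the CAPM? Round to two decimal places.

β_L = β_U × [1 + (1 − t)(D/E)] = 0.541 × [1 + (1 − 0.33) × 1.71]
    = 0.541 × [1 + 0.67 × 1.71] = 0.541 × 2.1457 = 1.1608
E(R) = R_f + β_L × MRP = 2.55% + 1.1608 × 6.60% = 10.21%

10.21%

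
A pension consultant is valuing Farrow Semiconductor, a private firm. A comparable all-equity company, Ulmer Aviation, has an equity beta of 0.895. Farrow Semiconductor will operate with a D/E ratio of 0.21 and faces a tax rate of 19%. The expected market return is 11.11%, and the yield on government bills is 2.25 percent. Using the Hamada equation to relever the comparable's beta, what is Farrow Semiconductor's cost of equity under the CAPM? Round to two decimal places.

β_L = β_U × [1 + (1 − t)(D/E)] = 0.895 × [1 + (1 − 0.19) × 0.21]
    = 0.895 × [1 + 0.81 × 0.21] = 0.895 × 1.1701 = 1.0472
MRP = 11.11% − 2.25% = 8.86%
E(R) = R_f + β_L × MRP = 2.25% + 1.0472 × 8.86% = 11.53%

11.53%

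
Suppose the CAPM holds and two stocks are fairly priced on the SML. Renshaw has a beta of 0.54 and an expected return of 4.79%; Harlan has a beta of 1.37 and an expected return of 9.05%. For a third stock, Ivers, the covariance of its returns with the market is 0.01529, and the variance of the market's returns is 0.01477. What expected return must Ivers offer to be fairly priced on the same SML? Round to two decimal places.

7.33%

MRP = (9.05% − 4.79%) / (1.37 − 0.54) = 5.1325%
R_f = 4.79% − 0.54 × 5.1325% = 2.0185%
β_Ivers = Cov / Var(R_m) = 0.01529 / 0.01477 = 1.0352
E(R_Ivers) = R_f + β × MRP = 2.0185% + 1.0352 × 5.1325% = 7.33%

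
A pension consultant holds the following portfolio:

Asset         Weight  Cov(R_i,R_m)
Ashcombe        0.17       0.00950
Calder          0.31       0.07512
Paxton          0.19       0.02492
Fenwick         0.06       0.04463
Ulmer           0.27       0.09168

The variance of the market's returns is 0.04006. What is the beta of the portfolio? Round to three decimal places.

1.425

β_Ashcombe = 0.00950 / 0.04006 = 0.2371
β_Calder = 0.07512 / 0.04006 = 1.8752
β_Paxton = 0.02492 / 0.04006 = 0.6221
β_Fenwick = 0.04463 / 0.04006 = 1.1141
β_Ulmer = 0.09168 / 0.04006 = 2.2886
β_P = Σ w_i β_i = 0.17×0.2371 + 0.31×1.8752 + 0.19×0.6221 + 0.06×1.1141 + 0.27×2.2886 = 1.4246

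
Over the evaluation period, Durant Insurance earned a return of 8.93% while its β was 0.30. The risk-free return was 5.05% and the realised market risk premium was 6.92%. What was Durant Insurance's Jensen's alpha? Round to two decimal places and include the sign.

CAPM benchmark = R_f + β(R_m − R_f) = 5.05% + 0.30 × 6.92% = 7.1260%
α = actual − benchmark = 8.93% − 7.1260% = +1.80%

+1.80%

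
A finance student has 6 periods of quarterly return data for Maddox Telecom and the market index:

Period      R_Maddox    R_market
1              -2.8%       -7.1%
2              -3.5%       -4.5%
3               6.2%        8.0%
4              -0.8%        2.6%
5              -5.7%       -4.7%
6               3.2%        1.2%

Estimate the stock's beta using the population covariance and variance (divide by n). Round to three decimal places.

Mean R_i = (-2.8 − 3.5 + 6.2 − 0.8 − 5.7 + 3.2) / 6 = -0.5667%
Mean R_m = (-7.1 − 4.5 + 8.0 + 2.6 − 4.7 + 1.2) / 6 = -0.7500%
Σ(R_i − R̄_i)(R_m − R̄_m) = 111.2300  ⇒  Cov = 111.2300 / 6 = 18.5383
Σ(R_m − R̄_m)² = 161.5750  ⇒  Var(R_m) = 161.5750 / 6 = 26.9292
β = Cov / Var(R_m) = 18.5383 / 26.9292 = 0.6884

0.688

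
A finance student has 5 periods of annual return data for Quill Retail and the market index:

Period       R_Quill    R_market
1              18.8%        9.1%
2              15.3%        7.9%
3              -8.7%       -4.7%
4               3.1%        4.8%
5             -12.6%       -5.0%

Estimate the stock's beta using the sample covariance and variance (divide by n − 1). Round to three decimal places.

Mean R_i = (18.8 + 15.3 − 8.7 + 3.1 − 12.6) / 5 = 3.1800%
Mean R_m = (9.1 + 7.9 − 4.7 + 4.8 − 5.0) / 5 = 2.4200%
Σ(R_i − R̄_i)(R_m − R̄_m) = 372.2420  ⇒  Cov = 372.2420 / 4 = 93.0605
Σ(R_m − R̄_m)² = 186.0680  ⇒  Var(R_m) = 186.0680 / 4 = 46.5170
β = Cov / Var(R_m) = 93.0605 / 46.5170 = 2.0006

2.001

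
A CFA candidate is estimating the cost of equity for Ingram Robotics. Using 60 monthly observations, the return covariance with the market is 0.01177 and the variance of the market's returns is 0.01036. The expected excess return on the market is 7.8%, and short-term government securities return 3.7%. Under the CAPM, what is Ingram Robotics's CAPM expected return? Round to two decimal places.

12.56%

β = Cov(R_i, R_m) / Var(R_m) = 0.01177 / 0.01036 = 1.1361
E(R) = R_f + β × MRP = 3.7% + 1.1361 × 7.8% = 12.56%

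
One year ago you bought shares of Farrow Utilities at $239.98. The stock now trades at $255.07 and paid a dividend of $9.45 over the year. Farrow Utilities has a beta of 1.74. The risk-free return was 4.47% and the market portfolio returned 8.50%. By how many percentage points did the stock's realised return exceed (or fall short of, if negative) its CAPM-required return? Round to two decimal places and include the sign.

Realised HPR = (P1 + D1 − P0) / P0 = (255.07 + 9.45 − 239.98) / 239.98 = 24.54 / 239.98 = 10.2259%
MRP = 8.50% − 4.47% = 4.03%
CAPM required = R_f + β·MRP = 4.47% + 1.74 × 4.03% = 11.4822%
α = realised − required = 10.2259% − 11.4822% = -1.26%

-1.26%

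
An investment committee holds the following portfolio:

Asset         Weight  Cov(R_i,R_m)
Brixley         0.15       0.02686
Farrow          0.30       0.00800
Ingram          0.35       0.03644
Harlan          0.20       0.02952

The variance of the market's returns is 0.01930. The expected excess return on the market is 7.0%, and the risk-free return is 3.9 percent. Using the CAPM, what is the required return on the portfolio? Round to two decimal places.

13.00%

β_Brixley = 0.02686 / 0.01930 = 1.3917
β_Farrow = 0.00800 / 0.01930 = 0.4145
β_Ingram = 0.03644 / 0.01930 = 1.8881
β_Harlan = 0.02952 / 0.01930 = 1.5295
β_P = Σ w_i β_i = 0.15×1.3917 + 0.30×0.4145 + 0.35×1.8881 + 0.20×1.5295 = 1.2998
E(R_P) = R_f + β_P × MRP = 3.9% + 1.2998 × 7.0% = 13.00%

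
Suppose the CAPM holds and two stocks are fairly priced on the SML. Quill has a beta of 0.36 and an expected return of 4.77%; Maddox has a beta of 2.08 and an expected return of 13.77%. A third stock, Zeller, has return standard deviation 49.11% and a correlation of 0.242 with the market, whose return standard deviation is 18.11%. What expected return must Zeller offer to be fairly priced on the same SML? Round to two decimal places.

MRP = (13.77% − 4.77%) / (2.08 − 0.36) = 5.2326%
R_f = 4.77% − 0.36 × 5.2326% = 2.8863%
β_Zeller = ρ·σ_i/σ_m = 0.242 × 49.11 / 18.11 = 0.6562
E(R_Zeller) = R_f + β × MRP = 2.8863% + 0.6562 × 5.2326% = 6.32%

6.32%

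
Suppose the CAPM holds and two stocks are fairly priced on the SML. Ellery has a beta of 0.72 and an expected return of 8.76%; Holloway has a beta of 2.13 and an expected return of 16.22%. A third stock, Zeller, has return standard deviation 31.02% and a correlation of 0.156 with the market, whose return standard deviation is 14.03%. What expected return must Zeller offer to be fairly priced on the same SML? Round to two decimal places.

6.78%

MRP = (16.22% − 8.76%) / (2.13 − 0.72) = 5.2908%
R_f = 8.76% − 0.72 × 5.2908% = 4.9506%
β_Zeller = ρ·σ_i/σ_m = 0.156 × 31.02 / 14.03 = 0.3449
E(R_Zeller) = R_f + β × MRP = 4.9506% + 0.3449 × 5.2908% = 6.78%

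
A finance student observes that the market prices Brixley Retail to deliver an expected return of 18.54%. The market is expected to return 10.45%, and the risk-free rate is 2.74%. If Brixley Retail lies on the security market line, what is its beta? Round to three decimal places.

MRP = 10.45% − 2.74% = 7.71%
β = (E(R) − R_f) / MRP = (18.54% − 2.74%) / 7.71% = 15.80% / 7.71% = 2.049

2.049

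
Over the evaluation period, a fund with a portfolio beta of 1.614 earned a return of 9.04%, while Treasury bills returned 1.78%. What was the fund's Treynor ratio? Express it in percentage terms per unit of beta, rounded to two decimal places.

Treynor = (R_P − R_f) / β_P = (9.04% − 1.78%) / 1.6140 = 7.26% / 1.6140 = 4.50%

4.50%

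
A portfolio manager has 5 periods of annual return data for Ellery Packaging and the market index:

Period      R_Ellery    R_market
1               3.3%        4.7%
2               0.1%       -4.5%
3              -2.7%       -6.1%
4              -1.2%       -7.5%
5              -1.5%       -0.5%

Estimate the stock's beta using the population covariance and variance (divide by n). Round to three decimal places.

Mean R_i = (3.3 + 0.1 − 2.7 − 1.2 − 1.5) / 5 = -0.4000%
Mean R_m = (4.7 − 4.5 − 6.1 − 7.5 − 0.5) / 5 = -2.7800%
Σ(R_i − R̄_i)(R_m − R̄_m) = 35.7200  ⇒  Cov = 35.7200 / 5 = 7.1440
Σ(R_m − R̄_m)² = 97.4080  ⇒  Var(R_m) = 97.4080 / 5 = 19.4816
β = Cov / Var(R_m) = 7.1440 / 19.4816 = 0.3667

0.367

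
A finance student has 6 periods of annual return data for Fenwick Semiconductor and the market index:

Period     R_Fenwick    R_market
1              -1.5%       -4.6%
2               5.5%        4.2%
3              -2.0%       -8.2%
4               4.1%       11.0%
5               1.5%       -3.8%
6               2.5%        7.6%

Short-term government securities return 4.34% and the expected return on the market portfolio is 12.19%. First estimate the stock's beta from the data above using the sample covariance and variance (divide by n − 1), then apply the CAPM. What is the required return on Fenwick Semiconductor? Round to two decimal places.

6.87%

Mean R_i = (-1.5 + 5.5 − 2.0 + 4.1 + 1.5 + 2.5) / 6 = 1.6833%
Mean R_m = (-4.6 + 4.2 − 8.2 + 11.0 − 3.8 + 7.6) / 6 = 1.0333%
Σ(R_i − R̄_i)(R_m − R̄_m) = 94.3633  ⇒  Cov = 94.3633 / 5 = 18.8727
Σ(R_m − R̄_m)² = 292.8333  ⇒  Var(R_m) = 292.8333 / 5 = 58.5667
β = Cov / Var(R_m) = 18.8727 / 58.5667 = 0.3222
MRP = 12.19% − 4.34% = 7.85%
E(R) = R_f + β × MRP = 4.34% + 0.3222 × 7.85% = 6.87%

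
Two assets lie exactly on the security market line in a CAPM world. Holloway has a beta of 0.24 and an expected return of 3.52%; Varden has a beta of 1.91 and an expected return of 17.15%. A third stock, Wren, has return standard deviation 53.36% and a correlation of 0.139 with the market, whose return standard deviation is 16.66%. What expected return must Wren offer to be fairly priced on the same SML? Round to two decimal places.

5.19%

MRP = (17.15% − 3.52%) / (1.91 − 0.24) = 8.1617%
R_f = 3.52% − 0.24 × 8.1617% = 1.5612%
β_Wren = ρ·σ_i/σ_m = 0.139 × 53.36 / 16.66 = 0.4452
E(R_Wren) = R_f + β × MRP = 1.5612% + 0.4452 × 8.1617% = 5.19%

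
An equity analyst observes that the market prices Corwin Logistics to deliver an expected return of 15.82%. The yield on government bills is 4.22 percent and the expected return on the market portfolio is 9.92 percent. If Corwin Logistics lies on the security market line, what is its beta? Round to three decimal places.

2.035

MRP = 9.92% − 4.22% = 5.70%
β = (E(R) − R_f) / MRP = (15.82% − 4.22%) / 5.70% = 11.60% / 5.70% = 2.035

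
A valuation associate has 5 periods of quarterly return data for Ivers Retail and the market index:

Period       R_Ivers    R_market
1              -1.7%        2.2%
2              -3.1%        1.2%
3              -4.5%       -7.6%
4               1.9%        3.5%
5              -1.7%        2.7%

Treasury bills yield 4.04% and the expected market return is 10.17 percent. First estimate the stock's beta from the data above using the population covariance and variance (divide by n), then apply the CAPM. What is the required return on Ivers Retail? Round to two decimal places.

6.44%

Mean R_i = (-1.7 − 3.1 − 4.5 + 1.9 − 1.7) / 5 = -1.8200%
Mean R_m = (2.2 + 1.2 − 7.6 + 3.5 + 2.7) / 5 = 0.4000%
Σ(R_i − R̄_i)(R_m − R̄_m) = 32.4400  ⇒  Cov = 32.4400 / 5 = 6.4880
Σ(R_m − R̄_m)² = 82.7800  ⇒  Var(R_m) = 82.7800 / 5 = 16.5560
β = Cov / Var(R_m) = 6.4880 / 16.5560 = 0.3919
MRP = 10.17% − 4.04% = 6.13%
E(R) = R_f + β × MRP = 4.04% + 0.3919 × 6.13% = 6.44%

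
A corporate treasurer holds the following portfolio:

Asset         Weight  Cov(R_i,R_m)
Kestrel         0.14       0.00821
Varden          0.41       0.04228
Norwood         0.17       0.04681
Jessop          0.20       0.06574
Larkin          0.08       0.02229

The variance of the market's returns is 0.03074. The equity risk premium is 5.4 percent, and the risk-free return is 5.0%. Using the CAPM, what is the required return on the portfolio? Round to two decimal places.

β_Kestrel = 0.00821 / 0.03074 = 0.2671
β_Varden = 0.04228 / 0.03074 = 1.3754
β_Norwood = 0.04681 / 0.03074 = 1.5228
β_Jessop = 0.06574 / 0.03074 = 2.1386
β_Larkin = 0.02229 / 0.03074 = 0.7251
β_P = Σ w_i β_i = 0.14×0.2671 + 0.41×1.3754 + 0.17×1.5228 + 0.20×2.1386 + 0.08×0.7251 = 1.3459
E(R_P) = R_f + β_P × MRP = 5.0% + 1.3459 × 5.4% = 12.27%

12.27%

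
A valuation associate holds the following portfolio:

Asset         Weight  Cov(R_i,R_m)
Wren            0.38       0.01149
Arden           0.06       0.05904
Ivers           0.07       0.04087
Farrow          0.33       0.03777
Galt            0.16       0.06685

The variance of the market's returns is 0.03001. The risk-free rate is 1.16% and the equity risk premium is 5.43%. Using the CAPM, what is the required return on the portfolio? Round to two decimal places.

β_Wren = 0.01149 / 0.03001 = 0.3829
β_Arden = 0.05904 / 0.03001 = 1.9673
β_Ivers = 0.04087 / 0.03001 = 1.3619
β_Farrow = 0.03777 / 0.03001 = 1.2586
β_Galt = 0.06685 / 0.03001 = 2.2276
β_P = Σ w_i β_i = 0.38×0.3829 + 0.06×1.9673 + 0.07×1.3619 + 0.33×1.2586 + 0.16×2.2276 = 1.1306
E(R_P) = R_f + β_P × MRP = 1.16% + 1.1306 × 5.43% = 7.30%

7.30%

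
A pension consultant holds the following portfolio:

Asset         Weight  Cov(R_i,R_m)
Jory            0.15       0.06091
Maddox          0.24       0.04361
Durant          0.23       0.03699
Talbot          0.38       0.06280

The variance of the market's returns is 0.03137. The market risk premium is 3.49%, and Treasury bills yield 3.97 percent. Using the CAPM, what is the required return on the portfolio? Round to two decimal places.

β_Jory = 0.06091 / 0.03137 = 1.9417
β_Maddox = 0.04361 / 0.03137 = 1.3902
β_Durant = 0.03699 / 0.03137 = 1.1792
β_Talbot = 0.06280 / 0.03137 = 2.0019
β_P = Σ w_i β_i = 0.15×1.9417 + 0.24×1.3902 + 0.23×1.1792 + 0.38×2.0019 = 1.6568
E(R_P) = R_f + β_P × MRP = 3.97% + 1.6568 × 3.49% = 9.75%

9.75%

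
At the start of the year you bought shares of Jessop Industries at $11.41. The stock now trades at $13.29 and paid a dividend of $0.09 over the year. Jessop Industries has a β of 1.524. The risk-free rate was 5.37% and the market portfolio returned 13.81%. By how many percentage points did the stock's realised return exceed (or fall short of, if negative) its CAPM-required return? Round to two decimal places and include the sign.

-0.97%

Realised HPR = (P1 + D1 − P0) / P0 = (13.29 + 0.09 − 11.41) / 11.41 = 1.97 / 11.41 = 17.2656%
MRP = 13.81% − 5.37% = 8.44%
CAPM required = R_f + β·MRP = 5.37% + 1.524 × 8.44% = 18.23256%
α = realised − required = 17.2656% − 18.23256% = -0.97%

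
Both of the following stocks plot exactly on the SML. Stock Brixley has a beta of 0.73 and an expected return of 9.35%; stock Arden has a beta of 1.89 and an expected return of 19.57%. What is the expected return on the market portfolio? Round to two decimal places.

11.73%

Both satisfy E(R) = R_f + β·MRP, so the slope of the SML is
MRP = (19.57% − 9.35%) / (1.89 − 0.73) = 10.22% / 1.16 = 8.8103%
R_f = E(R_Brixley) − β_Brixley·MRP = 9.35% − 0.73 × 8.8103% = 2.9185%
E(R_m) = R_f + MRP = 2.9185% + 8.8103% = 11.73%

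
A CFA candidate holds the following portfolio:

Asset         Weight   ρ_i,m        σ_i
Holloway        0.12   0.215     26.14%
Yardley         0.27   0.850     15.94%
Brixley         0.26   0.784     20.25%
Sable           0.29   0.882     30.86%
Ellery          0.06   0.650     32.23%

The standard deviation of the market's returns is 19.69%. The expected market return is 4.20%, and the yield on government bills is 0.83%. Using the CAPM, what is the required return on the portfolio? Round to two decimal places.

3.84%

β_Holloway = 0.215 × 26.14% / 19.69% = 0.2854
β_Yardley = 0.850 × 15.94% / 19.69% = 0.6881
β_Brixley = 0.784 × 20.25% / 19.69% = 0.8063
β_Sable = 0.882 × 30.86% / 19.69% = 1.3824
β_Ellery = 0.650 × 32.23% / 19.69% = 1.0640
β_P = Σ w_i β_i = 0.12×0.2854 + 0.27×0.6881 + 0.26×0.8063 + 0.29×1.3824 + 0.06×1.0640 = 0.8944
MRP = 4.20% − 0.83% = 3.37%
E(R_P) = R_f + β_P × MRP = 0.83% + 0.8944 × 3.37% = 3.84%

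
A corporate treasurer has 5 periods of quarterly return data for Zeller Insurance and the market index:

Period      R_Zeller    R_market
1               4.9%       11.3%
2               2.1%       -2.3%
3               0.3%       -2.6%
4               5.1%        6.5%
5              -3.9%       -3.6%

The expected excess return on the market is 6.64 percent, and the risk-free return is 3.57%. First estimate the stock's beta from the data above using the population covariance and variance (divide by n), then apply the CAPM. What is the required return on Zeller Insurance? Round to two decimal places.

Mean R_i = (4.9 + 2.1 + 0.3 + 5.1 − 3.9) / 5 = 1.7000%
Mean R_m = (11.3 − 2.3 − 2.6 + 6.5 − 3.6) / 5 = 1.8600%
Σ(R_i − R̄_i)(R_m − R̄_m) = 81.1400  ⇒  Cov = 81.1400 / 5 = 16.2280
Σ(R_m − R̄_m)² = 177.6520  ⇒  Var(R_m) = 177.6520 / 5 = 35.5304
β = Cov / Var(R_m) = 16.2280 / 35.5304 = 0.4567
E(R) = R_f + β × MRP = 3.57% + 0.4567 × 6.64% = 6.60%

6.60%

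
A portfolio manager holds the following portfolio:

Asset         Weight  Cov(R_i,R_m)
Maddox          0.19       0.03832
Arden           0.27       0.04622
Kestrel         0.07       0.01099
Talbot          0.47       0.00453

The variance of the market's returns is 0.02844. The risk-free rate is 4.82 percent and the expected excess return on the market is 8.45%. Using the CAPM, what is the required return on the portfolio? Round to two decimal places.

11.55%

β_Maddox = 0.03832 / 0.02844 = 1.3474
β_Arden = 0.04622 / 0.02844 = 1.6252
β_Kestrel = 0.01099 / 0.02844 = 0.3864
β_Talbot = 0.00453 / 0.02844 = 0.1593
β_P = Σ w_i β_i = 0.19×1.3474 + 0.27×1.6252 + 0.07×0.3864 + 0.47×0.1593 = 0.7967
E(R_P) = R_f + β_P × MRP = 4.82% + 0.7967 × 8.45% = 11.55%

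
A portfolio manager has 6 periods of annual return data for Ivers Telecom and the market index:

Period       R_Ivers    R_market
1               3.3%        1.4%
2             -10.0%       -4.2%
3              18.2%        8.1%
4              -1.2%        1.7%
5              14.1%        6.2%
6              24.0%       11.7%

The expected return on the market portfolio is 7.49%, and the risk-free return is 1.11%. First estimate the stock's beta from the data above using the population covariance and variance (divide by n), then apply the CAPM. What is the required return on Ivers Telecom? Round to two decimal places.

15.43%

Mean R_i = (3.3 − 10.0 + 18.2 − 1.2 + 14.1 + 24.0) / 6 = 8.0667%
Mean R_m = (1.4 − 4.2 + 8.1 + 1.7 + 6.2 + 11.7) / 6 = 4.1500%
Σ(R_i − R̄_i)(R_m − R̄_m) = 359.3600  ⇒  Cov = 359.3600 / 6 = 59.8933
Σ(R_m − R̄_m)² = 160.0950  ⇒  Var(R_m) = 160.0950 / 6 = 26.6825
β = Cov / Var(R_m) = 59.8933 / 26.6825 = 2.2447
MRP = 7.49% − 1.11% = 6.38%
E(R) = R_f + β × MRP = 1.11% + 2.2447 × 6.38% = 15.43%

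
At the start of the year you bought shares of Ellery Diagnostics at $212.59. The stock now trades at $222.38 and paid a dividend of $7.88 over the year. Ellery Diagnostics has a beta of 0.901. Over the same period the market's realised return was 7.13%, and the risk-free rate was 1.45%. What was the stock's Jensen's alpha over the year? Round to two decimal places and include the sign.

+1.74%

Realised HPR = (P1 + D1 − P0) / P0 = (222.38 + 7.88 − 212.59) / 212.59 = 17.67 / 212.59 = 8.3118%
MRP = 7.13% − 1.45% = 5.68%
CAPM required = R_f + β·MRP = 1.45% + 0.901 × 5.68% = 6.56768%
α = realised − required = 8.3118% − 6.56768% = +1.74%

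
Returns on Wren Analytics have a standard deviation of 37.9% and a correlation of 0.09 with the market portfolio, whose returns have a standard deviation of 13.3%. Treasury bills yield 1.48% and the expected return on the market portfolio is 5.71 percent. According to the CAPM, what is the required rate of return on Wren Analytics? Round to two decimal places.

2.56%

β = ρ × σ_i / σ_m = 0.09 × 37.9% / 13.3% = 0.2565
MRP = 5.71% − 1.48% = 4.23%
E(R) = 1.48% + 0.2565 × 4.23% = 2.56%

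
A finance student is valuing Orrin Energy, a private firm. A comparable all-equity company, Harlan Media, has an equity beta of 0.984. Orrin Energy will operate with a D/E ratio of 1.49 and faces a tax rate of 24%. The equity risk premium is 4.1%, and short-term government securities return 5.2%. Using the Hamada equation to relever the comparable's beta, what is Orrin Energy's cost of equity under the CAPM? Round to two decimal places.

β_L = β_U × [1 + (1 − t)(D/E)] = 0.984 × [1 + (1 − 0.24) × 1.49]
    = 0.984 × [1 + 0.76 × 1.49] = 0.984 × 2.1324 = 2.0983
E(R) = R_f + β_L × MRP = 5.2% + 2.0983 × 4.1% = 13.80%

13.80%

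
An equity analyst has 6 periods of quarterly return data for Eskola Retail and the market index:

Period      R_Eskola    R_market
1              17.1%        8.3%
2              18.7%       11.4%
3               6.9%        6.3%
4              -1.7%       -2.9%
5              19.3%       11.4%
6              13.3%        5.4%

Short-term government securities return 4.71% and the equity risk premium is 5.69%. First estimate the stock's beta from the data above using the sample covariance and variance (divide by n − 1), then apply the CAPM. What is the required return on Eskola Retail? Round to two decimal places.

Mean R_i = (17.1 + 18.7 + 6.9 − 1.7 + 19.3 + 13.3) / 6 = 12.2667%
Mean R_m = (8.3 + 11.4 + 6.3 − 2.9 + 11.4 + 5.4) / 6 = 6.6500%
Σ(R_i − R̄_i)(R_m − R̄_m) = 205.9100  ⇒  Cov = 205.9100 / 5 = 41.1820
Σ(R_m − R̄_m)² = 140.7350  ⇒  Var(R_m) = 140.7350 / 5 = 28.1470
β = Cov / Var(R_m) = 41.1820 / 28.1470 = 1.4631
E(R) = R_f + β × MRP = 4.71% + 1.4631 × 5.69% = 13.04%

13.04%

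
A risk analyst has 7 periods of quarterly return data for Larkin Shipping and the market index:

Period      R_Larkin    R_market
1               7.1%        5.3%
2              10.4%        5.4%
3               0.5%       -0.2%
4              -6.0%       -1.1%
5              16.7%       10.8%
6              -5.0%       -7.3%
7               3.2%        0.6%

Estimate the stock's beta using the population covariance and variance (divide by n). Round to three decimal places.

1.318

Mean R_i = (7.1 + 10.4 + 0.5 − 6.0 + 16.7 − 5.0 + 3.2) / 7 = 3.8429%
Mean R_m = (5.3 + 5.4 − 0.2 − 1.1 + 10.8 − 7.3 + 0.6) / 7 = 1.9286%
Σ(R_i − R̄_i)(R_m − R̄_m) = 267.1914  ⇒  Cov = 267.1914 / 7 = 38.1702
Σ(R_m − R̄_m)² = 202.7543  ⇒  Var(R_m) = 202.7543 / 7 = 28.9649
β = Cov / Var(R_m) = 38.1702 / 28.9649 = 1.3178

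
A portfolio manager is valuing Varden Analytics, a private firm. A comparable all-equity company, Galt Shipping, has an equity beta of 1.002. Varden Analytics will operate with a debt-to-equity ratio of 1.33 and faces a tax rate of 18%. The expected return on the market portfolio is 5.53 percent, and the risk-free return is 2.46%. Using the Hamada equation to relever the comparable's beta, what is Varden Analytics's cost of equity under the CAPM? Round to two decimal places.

β_L = β_U × [1 + (1 − t)(D/E)] = 1.002 × [1 + (1 − 0.18) × 1.33]
    = 1.002 × [1 + 0.82 × 1.33] = 1.002 × 2.0906 = 2.0948
MRP = 5.53% − 2.46% = 3.07%
E(R) = R_f + β_L × MRP = 2.46% + 2.0948 × 3.07% = 8.89%

8.89%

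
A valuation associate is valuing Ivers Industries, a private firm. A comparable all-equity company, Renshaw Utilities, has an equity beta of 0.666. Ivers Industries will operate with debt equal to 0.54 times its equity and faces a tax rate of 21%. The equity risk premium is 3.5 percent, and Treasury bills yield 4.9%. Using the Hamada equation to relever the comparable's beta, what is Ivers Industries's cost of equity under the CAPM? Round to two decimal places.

8.23%

β_L = β_U × [1 + (1 − t)(D/E)] = 0.666 × [1 + (1 − 0.21) × 0.54]
    = 0.666 × [1 + 0.79 × 0.54] = 0.666 × 1.4266 = 0.9501
E(R) = R_f + β_L × MRP = 4.9% + 0.9501 × 3.5% = 8.23%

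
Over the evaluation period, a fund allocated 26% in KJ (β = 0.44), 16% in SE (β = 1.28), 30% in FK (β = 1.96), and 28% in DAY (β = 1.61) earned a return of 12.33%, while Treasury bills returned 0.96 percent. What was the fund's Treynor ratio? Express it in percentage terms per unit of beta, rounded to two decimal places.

β_P = 0.26×0.44 + 0.16×1.28 + 0.30×1.96 + 0.28×1.61 = 1.3580
Treynor = (R_P − R_f) / β_P = (12.33% − 0.96%) / 1.3580 = 11.37% / 1.3580 = 8.37%

8.37%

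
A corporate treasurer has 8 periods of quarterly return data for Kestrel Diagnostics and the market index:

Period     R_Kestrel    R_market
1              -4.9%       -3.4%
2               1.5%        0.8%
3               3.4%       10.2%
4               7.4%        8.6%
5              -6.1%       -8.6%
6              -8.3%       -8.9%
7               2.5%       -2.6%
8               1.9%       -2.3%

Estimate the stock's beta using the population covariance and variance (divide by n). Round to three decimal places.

0.655

Mean R_i = (-4.9 + 1.5 + 3.4 + 7.4 − 6.1 − 8.3 + 2.5 + 1.9) / 8 = -0.3250%
Mean R_m = (-3.4 + 0.8 + 10.2 + 8.6 − 8.6 − 8.9 − 2.6 − 2.3) / 8 = -0.7750%
Σ(R_i − R̄_i)(R_m − R̄_m) = 229.6250  ⇒  Cov = 229.6250 / 8 = 28.7031
Σ(R_m − R̄_m)² = 350.6150  ⇒  Var(R_m) = 350.6150 / 8 = 43.8269
β = Cov / Var(R_m) = 28.7031 / 43.8269 = 0.6549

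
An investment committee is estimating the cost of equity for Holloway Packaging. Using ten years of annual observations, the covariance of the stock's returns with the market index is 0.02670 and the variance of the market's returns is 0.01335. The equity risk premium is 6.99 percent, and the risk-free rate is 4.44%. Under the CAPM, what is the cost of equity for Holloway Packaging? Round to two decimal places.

β = Cov(R_i, R_m) / Var(R_m) = 0.02670 / 0.01335 = 2.0000
E(R) = R_f + β × MRP = 4.44% + 2.0000 × 6.99% = 18.42%

18.42%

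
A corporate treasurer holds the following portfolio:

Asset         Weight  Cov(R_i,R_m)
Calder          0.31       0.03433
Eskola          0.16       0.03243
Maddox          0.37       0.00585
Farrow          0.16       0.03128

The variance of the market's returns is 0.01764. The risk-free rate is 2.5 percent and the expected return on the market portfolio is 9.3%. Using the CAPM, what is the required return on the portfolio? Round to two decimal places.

11.37%

β_Calder = 0.03433 / 0.01764 = 1.9461
β_Eskola = 0.03243 / 0.01764 = 1.8384
β_Maddox = 0.00585 / 0.01764 = 0.3316
β_Farrow = 0.03128 / 0.01764 = 1.7732
β_P = Σ w_i β_i = 0.31×1.9461 + 0.16×1.8384 + 0.37×0.3316 + 0.16×1.7732 = 1.3038
MRP = 9.3% − 2.5% = 6.80%
E(R_P) = R_f + β_P × MRP = 2.5% + 1.3038 × 6.8% = 11.37%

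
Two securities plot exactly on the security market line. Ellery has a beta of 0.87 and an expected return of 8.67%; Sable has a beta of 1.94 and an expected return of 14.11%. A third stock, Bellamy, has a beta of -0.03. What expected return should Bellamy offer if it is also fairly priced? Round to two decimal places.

4.09%

MRP (SML slope) = (14.11% − 8.67%) / (1.94 − 0.87) = 5.44% / 1.07 = 5.0841%
R_f (intercept) = 8.67% − 0.87 × 5.0841% = 4.2468%
E(R_Bellamy) = R_f + β × MRP = 4.2468% + -0.03 × 5.0841% = 4.09%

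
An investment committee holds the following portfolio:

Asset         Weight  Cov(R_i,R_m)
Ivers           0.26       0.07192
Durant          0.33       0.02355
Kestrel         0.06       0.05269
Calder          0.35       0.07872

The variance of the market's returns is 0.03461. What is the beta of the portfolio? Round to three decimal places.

1.652

β_Ivers = 0.07192 / 0.03461 = 2.0780
β_Durant = 0.02355 / 0.03461 = 0.6804
β_Kestrel = 0.05269 / 0.03461 = 1.5224
β_Calder = 0.07872 / 0.03461 = 2.2745
β_P = Σ w_i β_i = 0.26×2.0780 + 0.33×0.6804 + 0.06×1.5224 + 0.35×2.2745 = 1.6522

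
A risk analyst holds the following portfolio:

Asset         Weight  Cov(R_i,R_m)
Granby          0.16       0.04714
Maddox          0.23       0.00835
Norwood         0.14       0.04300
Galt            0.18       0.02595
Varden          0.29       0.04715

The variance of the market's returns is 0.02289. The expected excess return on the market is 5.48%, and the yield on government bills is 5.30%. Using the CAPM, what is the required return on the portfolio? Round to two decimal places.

β_Granby = 0.04714 / 0.02289 = 2.0594
β_Maddox = 0.00835 / 0.02289 = 0.3648
β_Norwood = 0.04300 / 0.02289 = 1.8785
β_Galt = 0.02595 / 0.02289 = 1.1337
β_Varden = 0.04715 / 0.02289 = 2.0599
β_P = Σ w_i β_i = 0.16×2.0594 + 0.23×0.3648 + 0.14×1.8785 + 0.18×1.1337 + 0.29×2.0599 = 1.4778
E(R_P) = R_f + β_P × MRP = 5.30% + 1.4778 × 5.48% = 13.40%

13.40%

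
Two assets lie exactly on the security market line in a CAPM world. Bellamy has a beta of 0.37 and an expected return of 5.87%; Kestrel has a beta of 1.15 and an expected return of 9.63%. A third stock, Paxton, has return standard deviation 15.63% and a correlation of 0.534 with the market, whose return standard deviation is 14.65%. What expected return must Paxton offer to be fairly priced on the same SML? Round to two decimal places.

MRP = (9.63% − 5.87%) / (1.15 − 0.37) = 4.8205%
R_f = 5.87% − 0.37 × 4.8205% = 4.0864%
β_Paxton = ρ·σ_i/σ_m = 0.534 × 15.63 / 14.65 = 0.5697
E(R_Paxton) = R_f + β × MRP = 4.0864% + 0.5697 × 4.8205% = 6.83%

6.83%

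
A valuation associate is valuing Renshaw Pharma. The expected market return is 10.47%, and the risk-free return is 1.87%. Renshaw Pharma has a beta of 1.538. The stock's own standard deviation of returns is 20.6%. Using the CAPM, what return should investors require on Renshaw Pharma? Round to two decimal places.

Market risk premium = E(R_m) − R_f = 10.47% − 1.87% = 8.60%
E(R) = R_f + β × MRP = 1.87% + 1.538 × 8.60% = 15.10%

15.10%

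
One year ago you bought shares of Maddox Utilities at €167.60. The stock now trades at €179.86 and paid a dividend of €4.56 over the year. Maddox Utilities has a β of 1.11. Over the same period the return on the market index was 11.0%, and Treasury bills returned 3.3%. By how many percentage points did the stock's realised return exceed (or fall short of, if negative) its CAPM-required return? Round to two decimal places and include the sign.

-1.81%

Realised HPR = (P1 + D1 − P0) / P0 = (179.86 + 4.56 − 167.60) / 167.60 = 16.82 / 167.60 = 10.0358%
MRP = 11.0% − 3.3% = 7.70%
CAPM required = R_f + β·MRP = 3.3% + 1.11 × 7.7% = 11.8470%
α = realised − required = 10.0358% − 11.8470% = -1.81%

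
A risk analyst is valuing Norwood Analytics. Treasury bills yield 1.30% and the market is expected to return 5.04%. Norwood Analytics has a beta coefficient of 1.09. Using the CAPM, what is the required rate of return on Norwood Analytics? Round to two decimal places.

5.38%

Market risk premium = E(R_m) − R_f = 5.04% − 1.30% = 3.74%
E(R) = R_f + β × MRP = 1.30% + 1.09 × 3.74% = 5.38%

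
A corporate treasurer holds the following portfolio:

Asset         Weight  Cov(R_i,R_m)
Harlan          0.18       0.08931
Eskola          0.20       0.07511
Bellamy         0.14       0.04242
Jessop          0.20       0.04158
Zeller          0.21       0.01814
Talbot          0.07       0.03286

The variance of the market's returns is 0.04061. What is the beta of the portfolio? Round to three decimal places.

1.267

β_Harlan = 0.08931 / 0.04061 = 2.1992
β_Eskola = 0.07511 / 0.04061 = 1.8495
β_Bellamy = 0.04242 / 0.04061 = 1.0446
β_Jessop = 0.04158 / 0.04061 = 1.0239
β_Zeller = 0.01814 / 0.04061 = 0.4467
β_Talbot = 0.03286 / 0.04061 = 0.8092
β_P = Σ w_i β_i = 0.18×2.1992 + 0.20×1.8495 + 0.14×1.0446 + 0.20×1.0239 + 0.21×0.4467 + 0.07×0.8092 = 1.2672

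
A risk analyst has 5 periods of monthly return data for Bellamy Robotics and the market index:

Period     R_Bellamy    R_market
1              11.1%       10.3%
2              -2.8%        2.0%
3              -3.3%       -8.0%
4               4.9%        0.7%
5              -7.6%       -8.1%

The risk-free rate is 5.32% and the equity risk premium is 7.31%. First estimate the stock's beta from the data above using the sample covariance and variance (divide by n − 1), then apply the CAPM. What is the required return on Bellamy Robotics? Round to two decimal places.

Mean R_i = (11.1 − 2.8 − 3.3 + 4.9 − 7.6) / 5 = 0.4600%
Mean R_m = (10.3 + 2.0 − 8.0 + 0.7 − 8.1) / 5 = -0.6200%
Σ(R_i − R̄_i)(R_m − R̄_m) = 201.5460  ⇒  Cov = 201.5460 / 4 = 50.3865
Σ(R_m − R̄_m)² = 238.2680  ⇒  Var(R_m) = 238.2680 / 4 = 59.5670
β = Cov / Var(R_m) = 50.3865 / 59.5670 = 0.8459
E(R) = R_f + β × MRP = 5.32% + 0.8459 × 7.31% = 11.50%

11.50%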